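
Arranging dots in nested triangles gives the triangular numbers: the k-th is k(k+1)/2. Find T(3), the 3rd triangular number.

3·4/2 = 12/2 = 6.

6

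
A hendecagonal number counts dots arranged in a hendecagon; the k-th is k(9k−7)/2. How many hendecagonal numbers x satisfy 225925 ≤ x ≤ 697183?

170

The n-th hendecagonal number is n(9n−7)/2.
Smallest index with value ≥ 225925: n = 225 (giving 227025).
Largest index with value ≤ 697183: n = 394 (giving 697183).
Indices 225 through 394: 170 terms.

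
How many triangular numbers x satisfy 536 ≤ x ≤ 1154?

15

The n-th triangular number is n(n+1)/2.
Smallest index with value ≥ 536: n = 33 (giving 561).
Largest index with value ≤ 1154: n = 47 (giving 1128).
Indices 33 through 47: 15 terms.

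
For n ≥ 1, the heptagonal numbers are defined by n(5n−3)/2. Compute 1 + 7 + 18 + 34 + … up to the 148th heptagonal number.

2712396

Σ i(5i−3)/2 = (5Σi² − 3Σi) / 2 over i = 1..148.
Σi = 11026 and Σi² = 1091574.
(5·1091574 − 3·11026) / 2 = 5424792/2 = 2712396.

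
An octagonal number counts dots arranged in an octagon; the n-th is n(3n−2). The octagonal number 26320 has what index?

94

Set n(3n−2) = 26320, giving 3n² − 2n − 26320 = 0.
The discriminant is 4 + 12·26320 = 315844, and √315844 = 562.
So n = (2 + 562) / 6 = 564/6 = 94.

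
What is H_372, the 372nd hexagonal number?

The 372nd hexagonal number is n(2n−1) with n = 372.
372·(2·372 − 1) = 372·743 = 276396.

276396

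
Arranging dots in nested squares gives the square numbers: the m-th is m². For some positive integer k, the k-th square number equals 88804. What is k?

We need n² = 88804, so n = √88804 = 298.
Check: 298² = 88804. ✓

298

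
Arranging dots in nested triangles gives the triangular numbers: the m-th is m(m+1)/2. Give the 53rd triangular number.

The 53rd triangular number is n(n+1)/2 with n = 53.
53·54/2 = 2862/2 = 1431.

1431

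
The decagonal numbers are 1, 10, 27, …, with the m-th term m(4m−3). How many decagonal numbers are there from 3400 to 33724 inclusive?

63

The n-th decagonal number is n(4n−3).
Smallest index with value ≥ 3400: n = 30 (giving 3510).
Largest index with value ≤ 33724: n = 92 (giving 33580).
Indices 30 through 92: 63 terms.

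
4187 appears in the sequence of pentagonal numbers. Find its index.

53

Set n(3n−1)/2 = 4187, giving 3n² − n − 8374 = 0.
The discriminant is 1 + 24·4187 = 100489, and √100489 = 317.
So n = (1 + 317) / 6 = 318/6 = 53.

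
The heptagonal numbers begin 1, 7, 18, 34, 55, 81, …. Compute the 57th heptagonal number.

57·(5·57 − 3)/2 = 57·282/2 = 57·141 = 8037.

8037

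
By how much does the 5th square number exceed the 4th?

9

n² − (n−1)² = 2n − 1, so 5² − 4² = 2·5 − 1 = 9.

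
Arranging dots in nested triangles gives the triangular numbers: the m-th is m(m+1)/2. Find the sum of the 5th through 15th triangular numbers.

Σ i(i+1)/2 = (Σi² + Σi) / 2 over i = 5..15.
Σi = 120 − 10 = 110 and Σi² = 1240 − 30 = 1210.
(1·1210 + 1·110) / 2 = 1320/2 = 660.

660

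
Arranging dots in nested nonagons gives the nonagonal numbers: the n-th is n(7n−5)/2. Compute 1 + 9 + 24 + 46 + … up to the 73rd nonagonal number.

456469

Σ i(7i−5)/2 = (7Σi² − 5Σi) / 2 over i = 1..73.
Σi = 2701 and Σi² = 132349.
(7·132349 − 5·2701) / 2 = 912938/2 = 456469.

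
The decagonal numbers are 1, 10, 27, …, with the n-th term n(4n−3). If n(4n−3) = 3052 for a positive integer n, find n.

Set n(4n−3) = 3052, giving 4n² − 3n − 3052 = 0.
So n = (3 + 221) / 8 = 224/8 = 28.

28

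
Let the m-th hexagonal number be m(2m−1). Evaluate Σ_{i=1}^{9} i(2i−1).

525

Σ i(2i−1) = 2Σi² − Σi over i = 1..9.
Σi = 45 and Σi² = 285.
2·285 − 1·45 = 525.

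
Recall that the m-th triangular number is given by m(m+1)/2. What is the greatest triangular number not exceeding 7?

6

Solve n(n+1)/2 ≤ 7 for integer n.
n = 3 gives 6 ≤ 7, while n = 4 gives 10 > 7; so the answer is 6.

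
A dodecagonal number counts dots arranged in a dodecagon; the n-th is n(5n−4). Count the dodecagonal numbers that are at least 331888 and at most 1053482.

201

The n-th dodecagonal number is n(5n−4).
Smallest index with value ≥ 331888: n = 259 (giving 334369).
Largest index with value ≤ 1053482: n = 459 (giving 1051569).
Indices 259 through 459: 201 terms.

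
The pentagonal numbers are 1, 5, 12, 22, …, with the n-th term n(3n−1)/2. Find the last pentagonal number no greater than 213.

210

Solve n(3n−1)/2 ≤ 213 for integer n.
n = 12 gives 210 ≤ 213, while n = 13 gives 247 > 213; so the answer is 210.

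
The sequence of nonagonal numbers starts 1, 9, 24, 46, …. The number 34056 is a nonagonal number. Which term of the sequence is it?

Set n(7n−5)/2 = 34056, giving 7n² − 5n − 68112 = 0.
The discriminant is 25 + 56·34056 = 1907161, and √1907161 = 1381.
So n = (5 + 1381) / 14 = 1386/14 = 99.

99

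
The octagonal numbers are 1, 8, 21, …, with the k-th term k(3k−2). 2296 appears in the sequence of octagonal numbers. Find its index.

28

Set n(3n−2) = 2296, giving 3n² − 2n − 2296 = 0.
The discriminant is 4 + 12·2296 = 27556, and √27556 = 166.
So n = (2 + 166) / 6 = 168/6 = 28.
Check: 28·(3·28 − 2) = 2296. ✓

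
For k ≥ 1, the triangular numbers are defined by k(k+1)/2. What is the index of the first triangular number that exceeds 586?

Solve n(n+1)/2 > 586 for integer n.
The largest n with value ≤ 586 is 33 (since 561 ≤ 586 < 595), so the first above is n = 34, value 595.

34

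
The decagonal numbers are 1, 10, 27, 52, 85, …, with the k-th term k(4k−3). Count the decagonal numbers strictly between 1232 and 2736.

9

The n-th decagonal number is n(4n−3).
Smallest index with value > 1232: n = 18 (giving 1242).
Largest index with value < 2736: n = 26 (giving 2626).
Indices 18 through 26: 9 terms.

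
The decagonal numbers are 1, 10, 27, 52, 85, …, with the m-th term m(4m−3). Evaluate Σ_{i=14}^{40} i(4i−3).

83097

Σ i(4i−3) = 4Σi² − 3Σi over i = 14..40.
Σi = 820 − 91 = 729 and Σi² = 22140 − 819 = 21321.
4·21321 − 3·729 = 83097.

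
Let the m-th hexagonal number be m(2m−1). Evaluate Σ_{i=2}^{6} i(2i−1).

Σ i(2i−1) = 2Σi² − Σi over i = 2..6.
Σi = 21 − 1 = 20 and Σi² = 91 − 1 = 90.
2·90 − 1·20 = 160.

160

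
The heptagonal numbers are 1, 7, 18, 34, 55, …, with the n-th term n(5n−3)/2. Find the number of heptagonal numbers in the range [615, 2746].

18

The n-th heptagonal number is n(5n−3)/2.
Smallest index with value ≥ 615: n = 16 (giving 616).
Largest index with value ≤ 2746: n = 33 (giving 2673).
Indices 16 through 33: 18 terms.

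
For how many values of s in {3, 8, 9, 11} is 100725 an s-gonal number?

s = 3: P(3, 448) = 100576 and P(3, 449) = 101025; 100725 is not s-gonal.
s = 8: P(8, 183) = 100101 and P(8, 184) = 101200; 100725 is not s-gonal.
s = 9: P(9, 170) = 100725. ✓
s = 11: P(11, 150) = 100725. ✓
Hits: s ∈ {9, 11} → 2.

2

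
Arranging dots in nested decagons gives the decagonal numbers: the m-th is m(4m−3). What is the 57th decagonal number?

12825

The 57th decagonal number is n(4n−3) with n = 57.
57·(4·57 − 3) = 57·225 = 12825.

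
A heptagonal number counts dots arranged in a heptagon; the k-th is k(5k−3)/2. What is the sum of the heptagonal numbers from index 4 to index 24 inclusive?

11774

Σ i(5i−3)/2 = (5Σi² − 3Σi) / 2 over i = 4..24.
Σi = 300 − 6 = 294 and Σi² = 4900 − 14 = 4886.
(5·4886 − 3·294) / 2 = 23548/2 = 11774.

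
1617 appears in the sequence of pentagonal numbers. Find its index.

Set n(3n−1)/2 = 1617, giving 3n² − n − 3234 = 0.
So n = (1 + 197) / 6 = 198/6 = 33.
Check: 33·(3·33 − 1)/2 = 1617. ✓

33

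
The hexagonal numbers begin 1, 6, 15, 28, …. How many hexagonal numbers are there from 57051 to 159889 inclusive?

113

The n-th hexagonal number is n(2n−1).
Smallest index with value ≥ 57051: n = 170 (giving 57630).
Largest index with value ≤ 159889: n = 282 (giving 158766).
Indices 170 through 282: 113 terms.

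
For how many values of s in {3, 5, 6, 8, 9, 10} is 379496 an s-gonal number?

1

s = 3: P(3, 870) = 378885 and P(3, 871) = 379756; 379496 is not s-gonal.
s = 5: P(5, 503) = 379262 and P(5, 504) = 380772; 379496 is not s-gonal.
s = 6: P(6, 435) = 378015 and P(6, 436) = 379756; 379496 is not s-gonal.
s = 8: P(8, 356) = 379496. ✓
s = 9: P(9, 329) = 378021 and P(9, 330) = 380325; 379496 is not s-gonal.
s = 10: P(10, 308) = 378532 and P(10, 309) = 380997; 379496 is not s-gonal.
Hits: s ∈ {8} → 1.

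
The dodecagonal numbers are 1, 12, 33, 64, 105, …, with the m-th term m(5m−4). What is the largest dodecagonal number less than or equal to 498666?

498016

Solve n(5n−4) ≤ 498666 for integer n.
n = 316 gives 498016 ≤ 498666, while n = 317 gives 501177 > 498666; so the answer is 498016.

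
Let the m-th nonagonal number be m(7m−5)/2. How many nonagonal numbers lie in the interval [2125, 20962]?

The n-th nonagonal number is n(7n−5)/2.
Smallest index with value ≥ 2125: n = 25 (giving 2125).
Largest index with value ≤ 20962: n = 77 (giving 20559).
Indices 25 through 77: 53 terms.

53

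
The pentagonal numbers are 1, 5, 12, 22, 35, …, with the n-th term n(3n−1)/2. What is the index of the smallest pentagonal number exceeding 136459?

Solve n(3n−1)/2 > 136459 for integer n.
The largest n with value ≤ 136459 is 301 (since 135751 ≤ 136459 < 136655), so the first above is n = 302, value 136655.

302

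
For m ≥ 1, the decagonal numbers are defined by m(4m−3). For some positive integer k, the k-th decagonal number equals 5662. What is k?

Set n(4n−3) = 5662, giving 4n² − 3n − 5662 = 0.
So n = (3 + 301) / 8 = 304/8 = 38.

38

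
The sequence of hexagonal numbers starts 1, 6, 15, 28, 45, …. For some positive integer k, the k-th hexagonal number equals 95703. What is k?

Set n(2n−1) = 95703, giving 2n² − n − 95703 = 0.
The discriminant is 1 + 8·95703 = 765625, and √765625 = 875.
So n = (1 + 875) / 4 = 876/4 = 219.

219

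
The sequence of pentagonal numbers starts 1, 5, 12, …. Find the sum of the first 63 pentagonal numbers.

Σ i(3i−1)/2 = (3Σi² − Σi) / 2 over i = 1..63.
Σi = 2016 and Σi² = 85344.
(3·85344 − 1·2016) / 2 = 254016/2 = 127008.

127008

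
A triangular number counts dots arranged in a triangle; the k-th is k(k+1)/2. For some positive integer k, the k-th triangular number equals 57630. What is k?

Set n(n+1)/2 = 57630, giving n² + n − 115260 = 0.
The discriminant is 1 + 8·57630 = 461041, and √461041 = 679.
So n = (-1 + 679) / 2 = 678/2 = 339.

339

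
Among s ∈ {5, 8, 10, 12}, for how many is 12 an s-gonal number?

s = 5: P(5, 3) = 12. ✓
s = 8: P(8, 2) = 8 and P(8, 3) = 21; 12 is not s-gonal.
s = 10: P(10, 2) = 10 and P(10, 3) = 27; 12 is not s-gonal.
s = 12: P(12, 2) = 12. ✓
Hits: s ∈ {5, 12} → 2.

2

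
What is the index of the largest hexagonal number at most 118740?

Solve n(2n−1) ≤ 118740 for integer n.
n = 243 gives 117855 ≤ 118740, while n = 244 gives 118828 > 118740; so the answer is index 243.

243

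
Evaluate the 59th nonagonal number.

59·(7·59 − 5)/2 = 59·408/2 = 59·204 = 12036.

12036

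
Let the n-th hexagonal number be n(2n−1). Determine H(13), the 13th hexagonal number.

The 13th hexagonal number is n(2n−1) with n = 13.
13·(2·13 − 1) = 13·25 = 325.

325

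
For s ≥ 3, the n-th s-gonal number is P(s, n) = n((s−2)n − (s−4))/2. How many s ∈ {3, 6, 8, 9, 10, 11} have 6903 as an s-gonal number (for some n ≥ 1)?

s = 3: P(3, 117) = 6903. ✓
s = 6: P(6, 59) = 6903. ✓
s = 8: P(8, 48) = 6816 and P(8, 49) = 7105; 6903 is not s-gonal.
s = 9: P(9, 44) = 6666 and P(9, 45) = 6975; 6903 is not s-gonal.
s = 10: P(10, 41) = 6601 and P(10, 42) = 6930; 6903 is not s-gonal.
s = 11: P(11, 39) = 6708 and P(11, 40) = 7060; 6903 is not s-gonal.
Hits: s ∈ {3, 6} → 2.

2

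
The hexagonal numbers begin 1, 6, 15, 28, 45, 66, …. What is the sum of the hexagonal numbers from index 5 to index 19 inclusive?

4700

Σ i(2i−1) = 2Σi² − Σi over i = 5..19.
Σi = 190 − 10 = 180 and Σi² = 2470 − 30 = 2440.
2·2440 − 1·180 = 4700.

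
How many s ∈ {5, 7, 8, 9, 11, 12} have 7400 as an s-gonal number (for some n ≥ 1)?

1

s = 5: P(5, 70) = 7315 and P(5, 71) = 7526; 7400 is not s-gonal.
s = 7: P(7, 54) = 7209 and P(7, 55) = 7480; 7400 is not s-gonal.
s = 8: P(8, 50) = 7400. ✓
s = 9: P(9, 46) = 7291 and P(9, 47) = 7614; 7400 is not s-gonal.
s = 11: P(11, 40) = 7060 and P(11, 41) = 7421; 7400 is not s-gonal.
s = 12: P(12, 38) = 7068 and P(12, 39) = 7449; 7400 is not s-gonal.
Hits: s ∈ {8} → 1.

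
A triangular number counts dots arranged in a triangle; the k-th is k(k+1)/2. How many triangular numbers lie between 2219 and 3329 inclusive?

15

The n-th triangular number is n(n+1)/2.
Smallest index with value ≥ 2219: n = 67 (giving 2278).
Largest index with value ≤ 3329: n = 81 (giving 3321).
Indices 67 through 81: 15 terms.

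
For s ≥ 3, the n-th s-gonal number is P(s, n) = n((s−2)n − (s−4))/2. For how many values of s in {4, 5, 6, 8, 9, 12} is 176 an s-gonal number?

s = 4: P(4, 13) = 169 and P(4, 14) = 196; 176 is not s-gonal.
s = 5: P(5, 11) = 176. ✓
s = 6: P(6, 9) = 153 and P(6, 10) = 190; 176 is not s-gonal.
s = 8: P(8, 8) = 176. ✓
s = 9: P(9, 7) = 154 and P(9, 8) = 204; 176 is not s-gonal.
s = 12: P(12, 6) = 156 and P(12, 7) = 217; 176 is not s-gonal.
Hits: s ∈ {5, 8} → 2.

2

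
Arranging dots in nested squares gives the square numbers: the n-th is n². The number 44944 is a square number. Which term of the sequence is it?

212

We need n² = 44944, so n = √44944 = 212.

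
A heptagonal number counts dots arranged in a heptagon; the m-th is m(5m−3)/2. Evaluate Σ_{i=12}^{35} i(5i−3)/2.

35164

Σ i(5i−3)/2 = (5Σi² − 3Σi) / 2 over i = 12..35.
Σi = 630 − 66 = 564 and Σi² = 14910 − 506 = 14404.
(5·14404 − 3·564) / 2 = 70328/2 = 35164.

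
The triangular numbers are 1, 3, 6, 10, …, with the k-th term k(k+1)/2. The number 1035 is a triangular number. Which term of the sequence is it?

45

Set n(n+1)/2 = 1035, giving n² + n − 2070 = 0.
So n = (-1 + 91) / 2 = 90/2 = 45.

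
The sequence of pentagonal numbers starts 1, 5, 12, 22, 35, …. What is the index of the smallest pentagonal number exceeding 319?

Solve n(3n−1)/2 > 319 for integer n.
The largest n with value ≤ 319 is 14 (since 287 ≤ 319 < 330), so the first above is n = 15, value 330.

15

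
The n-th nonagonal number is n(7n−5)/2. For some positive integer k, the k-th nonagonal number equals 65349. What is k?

137

Set n(7n−5)/2 = 65349, giving 7n² − 5n − 130698 = 0.
So n = (5 + 1913) / 14 = 1918/14 = 137.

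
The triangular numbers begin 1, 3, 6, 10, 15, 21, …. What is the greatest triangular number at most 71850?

71631

Solve n(n+1)/2 ≤ 71850 for integer n.
n = 378 gives 71631 ≤ 71850, while n = 379 gives 72010 > 71850; so the answer is 71631.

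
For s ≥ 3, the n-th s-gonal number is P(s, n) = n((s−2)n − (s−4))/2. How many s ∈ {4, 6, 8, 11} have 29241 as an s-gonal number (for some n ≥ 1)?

2

s = 4: P(4, 171) = 29241. ✓
s = 6: P(6, 121) = 29161 and P(6, 122) = 29646; 29241 is not s-gonal.
s = 8: P(8, 99) = 29205 and P(8, 100) = 29800; 29241 is not s-gonal.
s = 11: P(11, 81) = 29241. ✓
Hits: s ∈ {4, 11} → 2.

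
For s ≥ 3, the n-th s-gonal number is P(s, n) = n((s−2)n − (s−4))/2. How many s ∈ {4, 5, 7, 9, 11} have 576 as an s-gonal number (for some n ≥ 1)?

s = 4: P(4, 24) = 576. ✓
s = 5: P(5, 19) = 532 and P(5, 20) = 590; 576 is not s-gonal.
s = 7: P(7, 15) = 540 and P(7, 16) = 616; 576 is not s-gonal.
s = 9: P(9, 13) = 559 and P(9, 14) = 651; 576 is not s-gonal.
s = 11: P(11, 11) = 506 and P(11, 12) = 606; 576 is not s-gonal.
Hits: s ∈ {4} → 1.

1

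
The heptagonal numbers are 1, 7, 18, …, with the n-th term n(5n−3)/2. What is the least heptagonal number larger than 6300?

Solve n(5n−3)/2 > 6300 for integer n.
The largest n with value ≤ 6300 is 50 (since 6175 ≤ 6300 < 6426), so the first above is n = 51, value 6426.

6426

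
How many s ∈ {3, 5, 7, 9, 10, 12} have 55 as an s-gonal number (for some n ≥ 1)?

2

s = 3: P(3, 10) = 55. ✓
s = 5: P(5, 6) = 51 and P(5, 7) = 70; 55 is not s-gonal.
s = 7: P(7, 5) = 55. ✓
s = 9: P(9, 4) = 46 and P(9, 5) = 75; 55 is not s-gonal.
s = 10: P(10, 4) = 52 and P(10, 5) = 85; 55 is not s-gonal.
s = 12: P(12, 3) = 33 and P(12, 4) = 64; 55 is not s-gonal.
Hits: s ∈ {3, 7} → 2.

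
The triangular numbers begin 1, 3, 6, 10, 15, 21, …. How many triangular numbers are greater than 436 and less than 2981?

47

The n-th triangular number is n(n+1)/2.
Smallest index with value > 436: n = 30 (giving 465).
Largest index with value < 2981: n = 76 (giving 2926).
Indices 30 through 76: 47 terms.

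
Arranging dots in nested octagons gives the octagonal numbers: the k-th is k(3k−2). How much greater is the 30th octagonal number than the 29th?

175

Consecutive octagonal numbers differ by 6n − 5: here 6·30 − 5 = 175.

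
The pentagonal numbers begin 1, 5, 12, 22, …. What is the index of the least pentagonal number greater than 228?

Solve n(3n−1)/2 > 228 for integer n.
The largest n with value ≤ 228 is 12 (since 210 ≤ 228 < 247), so the first above is n = 13, value 247.

13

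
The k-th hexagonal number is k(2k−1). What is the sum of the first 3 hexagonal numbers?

22

Σ i(2i−1) = 2Σi² − Σi over i = 1..3.
Σi = 6 and Σi² = 14.
2·14 − 1·6 = 22.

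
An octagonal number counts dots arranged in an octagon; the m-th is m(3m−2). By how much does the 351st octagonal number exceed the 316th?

69965

351·(3·351 − 2) = 368901 and 316·(3·316 − 2) = 298936.
Difference: 368901 − 298936 = 69965.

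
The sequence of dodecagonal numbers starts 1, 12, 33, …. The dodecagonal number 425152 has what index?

292

Set n(5n−4) = 425152, giving 5n² − 4n − 425152 = 0.
So n = (4 + 2916) / 10 = 2920/10 = 292.
Check: 292·(5·292 − 4) = 425152. ✓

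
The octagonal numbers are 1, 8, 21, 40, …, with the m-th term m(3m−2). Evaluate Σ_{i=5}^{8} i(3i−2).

470

Σ i(3i−2) = 3Σi² − 2Σi over i = 5..8.
Σi = 36 − 10 = 26 and Σi² = 204 − 30 = 174.
3·174 − 2·26 = 470.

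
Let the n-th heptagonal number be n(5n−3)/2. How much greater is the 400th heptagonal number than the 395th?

400·(5·400 − 3)/2 = 399400 and 395·(5·395 − 3)/2 = 389470.
Difference: 399400 − 389470 = 9930.

9930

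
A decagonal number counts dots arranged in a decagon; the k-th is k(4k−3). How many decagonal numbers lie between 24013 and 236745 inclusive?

166

The n-th decagonal number is n(4n−3).
Smallest index with value ≥ 24013: n = 78 (giving 24102).
Largest index with value ≤ 236745: n = 243 (giving 235467).
Indices 78 through 243: 166 terms.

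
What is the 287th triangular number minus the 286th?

Consecutive triangular numbers differ by n: T_{287} − T_{286} = 287.

287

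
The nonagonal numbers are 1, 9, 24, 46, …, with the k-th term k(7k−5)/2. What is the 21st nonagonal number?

1491

The 21st nonagonal number is n(7n−5)/2 with n = 21.
21·(7·21 − 5)/2 = 21·142/2 = 21·71 = 1491.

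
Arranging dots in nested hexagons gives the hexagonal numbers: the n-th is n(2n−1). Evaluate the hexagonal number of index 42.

The 42nd hexagonal number is n(2n−1) with n = 42.
42·(2·42 − 1) = 42·83 = 3486.

3486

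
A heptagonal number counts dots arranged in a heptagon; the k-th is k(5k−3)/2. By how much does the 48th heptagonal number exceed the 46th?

48·(5·48 − 3)/2 = 5688 and 46·(5·46 − 3)/2 = 5221.
Difference: 5688 − 5221 = 467.

467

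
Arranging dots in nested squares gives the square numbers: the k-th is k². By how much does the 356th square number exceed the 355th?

711

n² − (n−1)² = 2n − 1, so 356² − 355² = 2·356 − 1 = 711.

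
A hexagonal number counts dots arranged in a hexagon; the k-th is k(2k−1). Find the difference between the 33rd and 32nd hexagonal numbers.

Consecutive hexagonal numbers differ by 4n − 3: here 4·33 − 3 = 129.

129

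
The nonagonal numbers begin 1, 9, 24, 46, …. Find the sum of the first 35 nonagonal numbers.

Σ i(7i−5)/2 = (7Σi² − 5Σi) / 2 over i = 1..35.
Σi = 630 and Σi² = 14910.
(7·14910 − 5·630) / 2 = 101220/2 = 50610.

50610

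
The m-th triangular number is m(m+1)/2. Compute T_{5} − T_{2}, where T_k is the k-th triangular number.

12

5·6/2 = 15 and 2·3/2 = 3.
Difference: 15 − 3 = 12.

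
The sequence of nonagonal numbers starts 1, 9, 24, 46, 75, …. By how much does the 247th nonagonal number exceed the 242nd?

247·(7·247 − 5)/2 = 212914 and 242·(7·242 − 5)/2 = 204369.
Difference: 212914 − 204369 = 8545.

8545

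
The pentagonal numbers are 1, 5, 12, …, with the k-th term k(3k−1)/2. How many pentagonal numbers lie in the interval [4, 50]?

4

The n-th pentagonal number is n(3n−1)/2.
Smallest index with value ≥ 4: n = 2 (giving 5).
Largest index with value ≤ 50: n = 5 (giving 35).
Indices 2 through 5: 4 terms.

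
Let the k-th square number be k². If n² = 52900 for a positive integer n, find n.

We need n² = 52900, so n = √52900 = 230.

230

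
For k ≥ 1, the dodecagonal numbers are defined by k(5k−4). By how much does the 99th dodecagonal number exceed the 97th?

1952

99·(5·99 − 4) = 48609 and 97·(5·97 − 4) = 46657.
Difference: 48609 − 46657 = 1952.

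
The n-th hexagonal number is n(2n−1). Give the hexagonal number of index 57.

57·(2·57 − 1) = 57·113 = 6441.

6441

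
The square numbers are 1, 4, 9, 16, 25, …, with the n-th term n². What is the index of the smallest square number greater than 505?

23

Solve n² > 505 for integer n.
The largest n with value ≤ 505 is 22 (since 484 ≤ 505 < 529), so the first above is n = 23, value 529.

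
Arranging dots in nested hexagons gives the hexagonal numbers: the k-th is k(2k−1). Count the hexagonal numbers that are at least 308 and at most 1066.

The n-th hexagonal number is n(2n−1).
Smallest index with value ≥ 308: n = 13 (giving 325).
Largest index with value ≤ 1066: n = 23 (giving 1035).
Indices 13 through 23: 11 terms.

11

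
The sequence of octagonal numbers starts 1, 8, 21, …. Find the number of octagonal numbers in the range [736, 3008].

The n-th octagonal number is n(3n−2).
Smallest index with value ≥ 736: n = 16 (giving 736).
Largest index with value ≤ 3008: n = 32 (giving 3008).
Indices 16 through 32: 17 terms.

17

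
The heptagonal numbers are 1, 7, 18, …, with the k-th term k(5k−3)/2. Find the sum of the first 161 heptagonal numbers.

3490641

Σ i(5i−3)/2 = (5Σi² − 3Σi) / 2 over i = 1..161.
Σi = 13041 and Σi² = 1404081.
(5·1404081 − 3·13041) / 2 = 6981282/2 = 3490641.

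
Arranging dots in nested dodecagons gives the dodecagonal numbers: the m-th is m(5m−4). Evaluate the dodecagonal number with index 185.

170385

The 185th dodecagonal number is n(5n−4) with n = 185.
185·(5·185 − 4) = 185·921 = 170385.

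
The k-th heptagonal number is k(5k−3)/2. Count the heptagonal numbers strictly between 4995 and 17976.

40

The n-th heptagonal number is n(5n−3)/2.
Smallest index with value > 4995: n = 46 (giving 5221).
Largest index with value < 17976: n = 85 (giving 17935).
Indices 46 through 85: 40 terms.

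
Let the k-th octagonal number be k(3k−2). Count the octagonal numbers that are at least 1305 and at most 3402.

13

The n-th octagonal number is n(3n−2).
Smallest index with value ≥ 1305: n = 22 (giving 1408).
Largest index with value ≤ 3402: n = 34 (giving 3400).
Indices 22 through 34: 13 terms.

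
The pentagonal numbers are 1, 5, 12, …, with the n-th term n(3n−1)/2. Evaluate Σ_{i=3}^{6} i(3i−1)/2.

Σ i(3i−1)/2 = (3Σi² − Σi) / 2 over i = 3..6.
Σi = 21 − 3 = 18 and Σi² = 91 − 5 = 86.
(3·86 − 1·18) / 2 = 240/2 = 120.

120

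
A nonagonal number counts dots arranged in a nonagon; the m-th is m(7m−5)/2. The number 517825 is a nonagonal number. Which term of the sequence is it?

Set n(7n−5)/2 = 517825, giving 7n² − 5n − 1035650 = 0.
The discriminant is 25 + 56·517825 = 28998225, and √28998225 = 5385.
So n = (5 + 5385) / 14 = 5390/14 = 385.

385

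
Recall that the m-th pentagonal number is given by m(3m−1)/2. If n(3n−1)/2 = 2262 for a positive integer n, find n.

Set n(3n−1)/2 = 2262, giving 3n² − n − 4524 = 0.
The discriminant is 1 + 24·2262 = 54289, and √54289 = 233.
So n = (1 + 233) / 6 = 234/6 = 39.
Check: 39·(3·39 − 1)/2 = 2262. ✓

39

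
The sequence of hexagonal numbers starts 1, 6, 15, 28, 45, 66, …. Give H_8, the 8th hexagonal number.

The 8th hexagonal number is n(2n−1) with n = 8.
8·(2·8 − 1) = 8·15 = 120.

120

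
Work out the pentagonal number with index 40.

2380

The 40th pentagonal number is n(3n−1)/2 with n = 40.
40·(3·40 − 1)/2 = 40·119/2 = 2380.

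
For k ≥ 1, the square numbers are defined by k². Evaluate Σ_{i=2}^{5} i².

54

Σ_{i=2}^{5} i² = 55 − 1 = 54.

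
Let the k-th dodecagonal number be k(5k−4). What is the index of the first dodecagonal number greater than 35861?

86

Solve n(5n−4) > 35861 for integer n.
The largest n with value ≤ 35861 is 85 (since 35785 ≤ 35861 < 36636), so the first above is n = 86, value 36636.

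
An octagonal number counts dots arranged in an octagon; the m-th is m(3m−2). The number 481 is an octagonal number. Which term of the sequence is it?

13

Set n(3n−2) = 481, giving 3n² − 2n − 481 = 0.
The discriminant is 4 + 12·481 = 5776, and √5776 = 76.
So n = (2 + 76) / 6 = 78/6 = 13.
Check: 13·(3·13 − 2) = 481. ✓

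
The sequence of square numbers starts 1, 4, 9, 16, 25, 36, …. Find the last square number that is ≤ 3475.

Solve n² ≤ 3475 for integer n.
n = 58 gives 3364 ≤ 3475, while n = 59 gives 3481 > 3475; so the answer is 3364.

3364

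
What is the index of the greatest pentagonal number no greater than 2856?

Solve n(3n−1)/2 ≤ 2856 for integer n.
n = 43 gives 2752 ≤ 2856, while n = 44 gives 2882 > 2856; so the answer is index 43.

43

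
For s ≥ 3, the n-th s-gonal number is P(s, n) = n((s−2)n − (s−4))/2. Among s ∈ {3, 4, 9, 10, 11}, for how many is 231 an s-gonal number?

s = 3: P(3, 21) = 231. ✓
s = 4: P(4, 15) = 225 and P(4, 16) = 256; 231 is not s-gonal.
s = 9: P(9, 8) = 204 and P(9, 9) = 261; 231 is not s-gonal.
s = 10: P(10, 7) = 175 and P(10, 8) = 232; 231 is not s-gonal.
s = 11: P(11, 7) = 196 and P(11, 8) = 260; 231 is not s-gonal.
Hits: s ∈ {3} → 1.

1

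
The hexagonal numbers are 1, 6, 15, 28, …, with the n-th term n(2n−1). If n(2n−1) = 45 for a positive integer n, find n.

5

Set n(2n−1) = 45, giving 2n² − n − 45 = 0.
The discriminant is 1 + 8·45 = 361, and √361 = 19.
So n = (1 + 19) / 4 = 20/4 = 5.
Check: 5·(2·5 − 1) = 45. ✓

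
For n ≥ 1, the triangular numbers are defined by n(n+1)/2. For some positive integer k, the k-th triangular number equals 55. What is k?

10

Set n(n+1)/2 = 55, giving n² + n − 110 = 0.
So n = (-1 + 21) / 2 = 20/2 = 10.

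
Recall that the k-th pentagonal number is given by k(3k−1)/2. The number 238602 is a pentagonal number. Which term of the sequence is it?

Set n(3n−1)/2 = 238602, giving 3n² − n − 477204 = 0.
So n = (1 + 2393) / 6 = 2394/6 = 399.
Check: 399·(3·399 − 1)/2 = 238602. ✓

399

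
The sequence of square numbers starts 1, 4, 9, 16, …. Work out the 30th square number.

900

The 30th square number is n² with n = 30.
30² = 900.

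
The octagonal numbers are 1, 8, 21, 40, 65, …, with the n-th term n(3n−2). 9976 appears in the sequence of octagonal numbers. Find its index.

58

Set n(3n−2) = 9976, giving 3n² − 2n − 9976 = 0.
The discriminant is 4 + 12·9976 = 119716, and √119716 = 346.
So n = (2 + 346) / 6 = 348/6 = 58.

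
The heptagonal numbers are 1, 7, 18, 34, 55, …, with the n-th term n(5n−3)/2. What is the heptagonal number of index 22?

1177

22·(5·22 − 3)/2 = 22·107/2 = 1177.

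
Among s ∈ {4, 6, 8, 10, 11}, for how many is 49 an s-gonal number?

1

s = 4: P(4, 7) = 49. ✓
s = 6: P(6, 5) = 45 and P(6, 6) = 66; 49 is not s-gonal.
s = 8: P(8, 4) = 40 and P(8, 5) = 65; 49 is not s-gonal.
s = 10: P(10, 3) = 27 and P(10, 4) = 52; 49 is not s-gonal.
s = 11: P(11, 3) = 30 and P(11, 4) = 58; 49 is not s-gonal.
Hits: s ∈ {4} → 1.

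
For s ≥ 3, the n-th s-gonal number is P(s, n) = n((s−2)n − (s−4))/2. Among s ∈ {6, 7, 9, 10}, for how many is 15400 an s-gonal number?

s = 6: P(6, 88) = 15400. ✓
s = 7: P(7, 78) = 15093 and P(7, 79) = 15484; 15400 is not s-gonal.
s = 9: P(9, 66) = 15081 and P(9, 67) = 15544; 15400 is not s-gonal.
s = 10: P(10, 62) = 15190 and P(10, 63) = 15687; 15400 is not s-gonal.
Hits: s ∈ {6} → 1.

1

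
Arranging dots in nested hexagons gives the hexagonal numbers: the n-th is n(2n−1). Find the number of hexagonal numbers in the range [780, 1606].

The n-th hexagonal number is n(2n−1).
Smallest index with value ≥ 780: n = 20 (giving 780).
Largest index with value ≤ 1606: n = 28 (giving 1540).
Indices 20 through 28: 9 terms.

9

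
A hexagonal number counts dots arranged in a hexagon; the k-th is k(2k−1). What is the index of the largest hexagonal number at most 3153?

39

Solve n(2n−1) ≤ 3153 for integer n.
n = 39 gives 3003 ≤ 3153, while n = 40 gives 3160 > 3153; so the answer is index 39.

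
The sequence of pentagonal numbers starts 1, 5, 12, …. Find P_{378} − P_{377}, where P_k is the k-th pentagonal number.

Consecutive pentagonal numbers differ by 3n − 2: here 3·378 − 2 = 1132.

1132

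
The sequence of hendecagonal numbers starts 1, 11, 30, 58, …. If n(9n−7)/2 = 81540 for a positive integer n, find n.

Set n(9n−7)/2 = 81540, giving 9n² − 7n − 163080 = 0.
The discriminant is 49 + 72·81540 = 5870929, and √5870929 = 2423.
So n = (7 + 2423) / 18 = 2430/18 = 135.

135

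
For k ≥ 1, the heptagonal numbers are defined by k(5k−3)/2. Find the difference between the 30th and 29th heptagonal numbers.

Consecutive heptagonal numbers differ by 5n − 4: here 5·30 − 4 = 146.

146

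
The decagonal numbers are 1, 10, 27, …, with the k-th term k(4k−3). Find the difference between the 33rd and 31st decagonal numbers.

506

33·(4·33 − 3) = 4257 and 31·(4·31 − 3) = 3751.
Difference: 4257 − 3751 = 506.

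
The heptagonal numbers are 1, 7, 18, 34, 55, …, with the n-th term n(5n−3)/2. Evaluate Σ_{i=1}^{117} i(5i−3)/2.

Σ i(5i−3)/2 = (5Σi² − 3Σi) / 2 over i = 1..117.
Σi = 6903 and Σi² = 540735.
(5·540735 − 3·6903) / 2 = 2682966/2 = 1341483.

1341483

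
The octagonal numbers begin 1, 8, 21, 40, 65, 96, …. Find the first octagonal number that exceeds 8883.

8965

Solve n(3n−2) > 8883 for integer n.
The largest n with value ≤ 8883 is 54 (since 8640 ≤ 8883 < 8965), so the first above is n = 55, value 8965.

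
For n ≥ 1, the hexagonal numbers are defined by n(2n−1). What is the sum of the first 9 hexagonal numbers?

525

Σ i(2i−1) = 2Σi² − Σi over i = 1..9.
Σi = 45 and Σi² = 285.
2·285 − 1·45 = 525.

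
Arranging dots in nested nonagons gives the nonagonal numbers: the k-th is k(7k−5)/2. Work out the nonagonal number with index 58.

The 58th nonagonal number is n(7n−5)/2 with n = 58.
58·(7·58 − 5)/2 = 58·401/2 = 11629.

11629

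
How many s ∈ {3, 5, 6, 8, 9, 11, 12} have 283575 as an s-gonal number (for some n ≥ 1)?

1

s = 3: P(3, 752) = 283128 and P(3, 753) = 283881; 283575 is not s-gonal.
s = 5: P(5, 434) = 282317 and P(5, 435) = 283620; 283575 is not s-gonal.
s = 6: P(6, 376) = 282376 and P(6, 377) = 283881; 283575 is not s-gonal.
s = 8: P(8, 307) = 282133 and P(8, 308) = 283976; 283575 is not s-gonal.
s = 9: P(9, 285) = 283575. ✓
s = 11: P(11, 251) = 282626 and P(11, 252) = 284886; 283575 is not s-gonal.
s = 12: P(12, 238) = 282268 and P(12, 239) = 284649; 283575 is not s-gonal.
Hits: s ∈ {9} → 1.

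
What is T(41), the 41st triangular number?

The 41st triangular number is n(n+1)/2 with n = 41.
41·42/2 = 1722/2 = 861.

861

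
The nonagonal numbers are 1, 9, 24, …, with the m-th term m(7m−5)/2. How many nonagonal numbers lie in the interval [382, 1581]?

11

The n-th nonagonal number is n(7n−5)/2.
Smallest index with value ≥ 382: n = 11 (giving 396).
Largest index with value ≤ 1581: n = 21 (giving 1491).
Indices 11 through 21: 11 terms.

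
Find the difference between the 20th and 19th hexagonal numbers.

77

Consecutive hexagonal numbers differ by 4n − 3: here 4·20 − 3 = 77.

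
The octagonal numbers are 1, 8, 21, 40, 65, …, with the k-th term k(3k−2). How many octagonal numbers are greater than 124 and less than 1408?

15

The n-th octagonal number is n(3n−2).
Smallest index with value > 124: n = 7 (giving 133).
Largest index with value < 1408: n = 21 (giving 1281).
Indices 7 through 21: 15 terms.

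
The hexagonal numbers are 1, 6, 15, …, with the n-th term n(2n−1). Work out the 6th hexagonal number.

66

The 6th hexagonal number is n(2n−1) with n = 6.
6·(2·6 − 1) = 6·11 = 66.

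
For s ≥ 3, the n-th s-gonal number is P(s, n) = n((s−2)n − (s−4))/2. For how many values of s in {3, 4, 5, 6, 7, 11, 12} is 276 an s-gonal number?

2

s = 3: P(3, 23) = 276. ✓
s = 4: P(4, 16) = 256 and P(4, 17) = 289; 276 is not s-gonal.
s = 5: P(5, 13) = 247 and P(5, 14) = 287; 276 is not s-gonal.
s = 6: P(6, 12) = 276. ✓
s = 7: P(7, 10) = 235 and P(7, 11) = 286; 276 is not s-gonal.
s = 11: P(11, 8) = 260 and P(11, 9) = 333; 276 is not s-gonal.
s = 12: P(12, 7) = 217 and P(12, 8) = 288; 276 is not s-gonal.
Hits: s ∈ {3, 6} → 2.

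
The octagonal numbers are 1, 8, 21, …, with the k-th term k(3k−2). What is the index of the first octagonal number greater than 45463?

124

Solve n(3n−2) > 45463 for integer n.
The largest n with value ≤ 45463 is 123 (since 45141 ≤ 45463 < 45880), so the first above is n = 124, value 45880.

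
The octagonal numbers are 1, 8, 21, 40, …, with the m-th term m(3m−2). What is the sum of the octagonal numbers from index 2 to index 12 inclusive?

1793

Σ i(3i−2) = 3Σi² − 2Σi over i = 2..12.
Σi = 78 − 1 = 77 and Σi² = 650 − 1 = 649.
3·649 − 2·77 = 1793.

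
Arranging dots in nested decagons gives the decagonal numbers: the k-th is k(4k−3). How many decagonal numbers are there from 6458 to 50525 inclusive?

72

The n-th decagonal number is n(4n−3).
Smallest index with value ≥ 6458: n = 41 (giving 6601).
Largest index with value ≤ 50525: n = 112 (giving 49840).
Indices 41 through 112: 72 terms.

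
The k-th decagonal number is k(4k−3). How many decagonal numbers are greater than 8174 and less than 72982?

90

The n-th decagonal number is n(4n−3).
Smallest index with value > 8174: n = 46 (giving 8326).
Largest index with value < 72982: n = 135 (giving 72495).
Indices 46 through 135: 90 terms.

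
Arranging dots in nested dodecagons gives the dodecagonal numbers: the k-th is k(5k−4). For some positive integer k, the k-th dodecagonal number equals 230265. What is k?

215

Set n(5n−4) = 230265, giving 5n² − 4n − 230265 = 0.
The discriminant is 16 + 20·230265 = 4605316, and √4605316 = 2146.
So n = (4 + 2146) / 10 = 2150/10 = 215.
Check: 215·(5·215 − 4) = 230265. ✓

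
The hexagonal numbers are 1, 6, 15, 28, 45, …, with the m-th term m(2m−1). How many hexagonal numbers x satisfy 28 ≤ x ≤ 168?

6

The n-th hexagonal number is n(2n−1).
Smallest index with value ≥ 28: n = 4 (giving 28).
Largest index with value ≤ 168: n = 9 (giving 153).
Indices 4 through 9: 6 terms.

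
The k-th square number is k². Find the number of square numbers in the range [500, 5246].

The n-th square number is n².
Smallest index with value ≥ 500: n = 23 (giving 529).
Largest index with value ≤ 5246: n = 72 (giving 5184).
Indices 23 through 72: 50 terms.

50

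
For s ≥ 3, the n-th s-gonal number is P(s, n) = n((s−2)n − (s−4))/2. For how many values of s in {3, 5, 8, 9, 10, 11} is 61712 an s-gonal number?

1

s = 3: P(3, 350) = 61425 and P(3, 351) = 61776; 61712 is not s-gonal.
s = 5: P(5, 203) = 61712. ✓
s = 8: P(8, 143) = 61061 and P(8, 144) = 61920; 61712 is not s-gonal.
s = 9: P(9, 133) = 61579 and P(9, 134) = 62511; 61712 is not s-gonal.
s = 10: P(10, 124) = 61132 and P(10, 125) = 62125; 61712 is not s-gonal.
s = 11: P(11, 117) = 61191 and P(11, 118) = 62245; 61712 is not s-gonal.
Hits: s ∈ {5} → 1.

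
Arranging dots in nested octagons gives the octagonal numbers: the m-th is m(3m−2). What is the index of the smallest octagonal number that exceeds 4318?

39

Solve n(3n−2) > 4318 for integer n.
The largest n with value ≤ 4318 is 38 (since 4256 ≤ 4318 < 4485), so the first above is n = 39, value 4485.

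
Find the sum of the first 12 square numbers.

Σ_{i=1}^{12} i² = 12·13·25/6 = 650.

650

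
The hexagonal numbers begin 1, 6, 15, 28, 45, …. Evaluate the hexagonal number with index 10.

190

The 10th hexagonal number is n(2n−1) with n = 10.
10·(2·10 − 1) = 10·19 = 190.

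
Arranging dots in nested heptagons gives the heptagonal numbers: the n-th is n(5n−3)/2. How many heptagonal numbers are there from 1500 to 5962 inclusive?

The n-th heptagonal number is n(5n−3)/2.
Smallest index with value ≥ 1500: n = 25 (giving 1525).
Largest index with value ≤ 5962: n = 49 (giving 5929).
Indices 25 through 49: 25 terms.

25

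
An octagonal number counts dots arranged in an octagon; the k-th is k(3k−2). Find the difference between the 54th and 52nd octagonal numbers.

632

54·(3·54 − 2) = 8640 and 52·(3·52 − 2) = 8008.
Difference: 8640 − 8008 = 632.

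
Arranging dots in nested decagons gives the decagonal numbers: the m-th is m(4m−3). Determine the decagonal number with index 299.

The 299th decagonal number is n(4n−3) with n = 299.
299·(4·299 − 3) = 299·1193 = 356707.

356707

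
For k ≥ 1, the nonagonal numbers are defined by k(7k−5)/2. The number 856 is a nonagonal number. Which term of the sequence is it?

16

Set n(7n−5)/2 = 856, giving 7n² − 5n − 1712 = 0.
The discriminant is 25 + 56·856 = 47961, and √47961 = 219.
So n = (5 + 219) / 14 = 224/14 = 16.
Check: 16·(7·16 − 5)/2 = 856. ✓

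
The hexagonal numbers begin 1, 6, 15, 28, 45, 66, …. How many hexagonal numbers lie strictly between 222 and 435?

The n-th hexagonal number is n(2n−1).
Smallest index with value > 222: n = 11 (giving 231).
Largest index with value < 435: n = 14 (giving 378).
Indices 11 through 14: 4 terms.

4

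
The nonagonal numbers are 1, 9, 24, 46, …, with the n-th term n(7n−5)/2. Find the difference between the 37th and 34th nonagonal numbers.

37·(7·37 − 5)/2 = 4699 and 34·(7·34 − 5)/2 = 3961.
Difference: 4699 − 3961 = 738.

738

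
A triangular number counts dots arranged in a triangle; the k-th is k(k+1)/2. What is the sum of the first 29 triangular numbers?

Σ i(i+1)/2 = (Σi² + Σi) / 2 over i = 1..29.
Σi = 435 and Σi² = 8555.
(1·8555 + 1·435) / 2 = 8990/2 = 4495.

4495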